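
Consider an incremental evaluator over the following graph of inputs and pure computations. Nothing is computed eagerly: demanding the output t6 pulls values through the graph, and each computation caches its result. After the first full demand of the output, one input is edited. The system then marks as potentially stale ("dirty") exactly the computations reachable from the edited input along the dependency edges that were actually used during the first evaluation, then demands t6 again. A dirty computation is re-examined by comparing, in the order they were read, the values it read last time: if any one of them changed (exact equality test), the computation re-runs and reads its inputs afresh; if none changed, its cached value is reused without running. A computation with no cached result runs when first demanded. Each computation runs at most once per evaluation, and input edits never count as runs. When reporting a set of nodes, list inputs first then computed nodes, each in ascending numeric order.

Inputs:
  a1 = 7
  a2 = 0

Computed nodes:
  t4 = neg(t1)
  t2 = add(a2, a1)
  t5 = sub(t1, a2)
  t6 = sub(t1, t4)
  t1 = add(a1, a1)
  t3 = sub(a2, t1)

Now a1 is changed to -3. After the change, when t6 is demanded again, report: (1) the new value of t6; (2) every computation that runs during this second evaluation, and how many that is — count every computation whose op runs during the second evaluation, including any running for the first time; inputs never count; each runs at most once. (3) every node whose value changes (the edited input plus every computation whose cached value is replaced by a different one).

Initial pass — values computed on the first demand:
  t1 = add(7, 7) = 14
  t4 = neg(14) = -14
  t6 = sub(14, -14) = 28

Second demand — change propagation:
  t1: re-runs because a1 7->-3; a1 7->-3; new result -6.
  t4: re-runs because t1 14->-6; new result 6.
  t6: re-runs because t1 14->-6; t4 -14->6; new result -12.

t6 now evaluates to -12.
Run set: t1, t4, t6 (3 run).
Changed values: a1, t1, t4, t6.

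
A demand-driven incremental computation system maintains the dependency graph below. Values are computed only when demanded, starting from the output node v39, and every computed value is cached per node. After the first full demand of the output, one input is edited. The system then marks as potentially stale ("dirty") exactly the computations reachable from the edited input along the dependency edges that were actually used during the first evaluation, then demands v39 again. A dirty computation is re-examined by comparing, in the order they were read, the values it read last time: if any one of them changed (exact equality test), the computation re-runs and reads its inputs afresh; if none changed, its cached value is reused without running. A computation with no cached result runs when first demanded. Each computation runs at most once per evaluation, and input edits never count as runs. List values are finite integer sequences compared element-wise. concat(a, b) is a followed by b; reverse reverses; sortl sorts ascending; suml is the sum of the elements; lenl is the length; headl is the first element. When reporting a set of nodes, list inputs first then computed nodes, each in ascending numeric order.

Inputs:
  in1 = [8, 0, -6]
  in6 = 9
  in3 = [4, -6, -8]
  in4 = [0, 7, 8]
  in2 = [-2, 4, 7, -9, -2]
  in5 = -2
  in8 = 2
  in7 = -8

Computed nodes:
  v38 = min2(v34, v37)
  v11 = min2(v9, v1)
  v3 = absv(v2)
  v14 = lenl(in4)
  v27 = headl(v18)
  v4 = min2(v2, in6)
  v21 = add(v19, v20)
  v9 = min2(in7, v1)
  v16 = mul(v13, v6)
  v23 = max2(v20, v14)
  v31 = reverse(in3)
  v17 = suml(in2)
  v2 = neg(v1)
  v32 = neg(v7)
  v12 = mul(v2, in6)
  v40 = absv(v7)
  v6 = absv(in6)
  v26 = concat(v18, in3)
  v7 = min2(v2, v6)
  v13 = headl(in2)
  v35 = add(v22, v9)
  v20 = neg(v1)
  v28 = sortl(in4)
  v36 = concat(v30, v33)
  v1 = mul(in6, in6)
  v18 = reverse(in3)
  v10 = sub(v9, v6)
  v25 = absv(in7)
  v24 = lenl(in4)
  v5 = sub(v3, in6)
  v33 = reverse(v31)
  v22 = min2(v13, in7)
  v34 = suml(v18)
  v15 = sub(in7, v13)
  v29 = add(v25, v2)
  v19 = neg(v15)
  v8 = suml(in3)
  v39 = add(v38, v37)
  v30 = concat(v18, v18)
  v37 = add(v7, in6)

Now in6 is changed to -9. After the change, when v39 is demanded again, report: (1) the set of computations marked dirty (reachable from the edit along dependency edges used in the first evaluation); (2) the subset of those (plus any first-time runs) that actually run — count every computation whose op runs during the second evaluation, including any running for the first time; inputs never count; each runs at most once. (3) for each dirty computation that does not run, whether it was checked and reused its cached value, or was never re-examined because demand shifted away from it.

Marked dirty: v1, v2, v6, v7, v37, v38, v39.
Computations that run: v1, v6, v37, v38, v39 — 5 in total.
Checked but reused from cache: v2, v7.
Key observation: the cutoff stops propagation at v2 — its inputs' values are unchanged, so it reuses its cache.

First evaluation (everything demanded from the output):
  v1 = mul(9, 9) = 81
  v2 = neg(81) = -81
  v6 = absv(9) = 9
  v7 = min2(-81, 9) = -81
  v18 = reverse([4, -6, -8]) = [-8, -6, 4]
  v34 = suml([-8, -6, 4]) = -10
  v37 = add(-81, 9) = -72
  v38 = min2(-10, -72) = -72
  v39 = add(-72, -72) = -144

Propagation after the edit:
  v1: runs — in6 9->-9; in6 9->-9; result 81 (same value as before).
  v2: checked — values it read are unchanged (v1 unchanged); reused cached -81 without running.
  v6: runs — in6 9->-9; result 9 (same value as before).
  v7: checked — values it read are unchanged (v2 unchanged, v6 unchanged); reused cached -81 without running.
  v37: runs — in6 9->-9; result -90.
  v38: runs — v37 -72->-90; result -90.
  v39: runs — v38 -72->-90; v37 -72->-90; result -180.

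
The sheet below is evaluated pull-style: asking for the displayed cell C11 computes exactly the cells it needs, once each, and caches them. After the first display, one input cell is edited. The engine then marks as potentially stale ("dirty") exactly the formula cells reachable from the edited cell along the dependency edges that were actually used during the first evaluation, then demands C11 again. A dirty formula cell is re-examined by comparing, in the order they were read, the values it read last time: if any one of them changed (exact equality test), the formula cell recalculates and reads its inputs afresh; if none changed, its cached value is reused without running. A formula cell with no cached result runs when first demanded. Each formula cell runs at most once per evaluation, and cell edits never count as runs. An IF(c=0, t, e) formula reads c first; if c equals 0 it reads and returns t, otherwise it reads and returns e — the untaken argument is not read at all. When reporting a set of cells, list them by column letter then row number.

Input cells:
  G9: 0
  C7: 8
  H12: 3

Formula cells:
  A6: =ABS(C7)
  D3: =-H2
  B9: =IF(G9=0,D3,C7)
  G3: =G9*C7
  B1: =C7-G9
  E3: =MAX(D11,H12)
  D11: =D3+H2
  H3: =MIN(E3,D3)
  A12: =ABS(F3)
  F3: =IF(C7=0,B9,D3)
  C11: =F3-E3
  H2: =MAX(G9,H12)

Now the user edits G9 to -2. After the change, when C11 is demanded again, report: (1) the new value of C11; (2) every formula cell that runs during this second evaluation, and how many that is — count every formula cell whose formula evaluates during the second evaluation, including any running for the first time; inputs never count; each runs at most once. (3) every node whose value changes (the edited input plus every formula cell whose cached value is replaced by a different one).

First demand of the output computes:
  H2 = MAX(0, 3) = 3
  D3 = -(3) = -3
  D11 = -3 + 3 = 0
  E3 = MAX(0, 3) = 3
  F3 = IF(C7=0: C7=8 -> else branch D3) = -3
  C11 = -3 - 3 = -6

After the edit, cleaning proceeds:
  H2: a read changed (G9 0->-2) — executes, giving 3 — identical to its old value.
  D3: dirty, but its reads are unchanged (H2 unchanged); cached -3 stands.
  D11: dirty, but its reads are unchanged (D3 unchanged, H2 unchanged); cached 0 stands.
  E3: dirty, but its reads are unchanged (D11 unchanged, H12 unchanged); cached 3 stands.
  F3: dirty, but its reads are unchanged (C7 unchanged, D3 unchanged); cached -3 stands.
  C11: dirty, but its reads are unchanged (F3 unchanged, E3 unchanged); cached -6 stands.

Note the absorption at H2: it re-runs yet its value is the same, leaving the output's value untouched.

Demanding C11 again yields -6.
1 formula cells run: H2.
The nodes whose values change: G9.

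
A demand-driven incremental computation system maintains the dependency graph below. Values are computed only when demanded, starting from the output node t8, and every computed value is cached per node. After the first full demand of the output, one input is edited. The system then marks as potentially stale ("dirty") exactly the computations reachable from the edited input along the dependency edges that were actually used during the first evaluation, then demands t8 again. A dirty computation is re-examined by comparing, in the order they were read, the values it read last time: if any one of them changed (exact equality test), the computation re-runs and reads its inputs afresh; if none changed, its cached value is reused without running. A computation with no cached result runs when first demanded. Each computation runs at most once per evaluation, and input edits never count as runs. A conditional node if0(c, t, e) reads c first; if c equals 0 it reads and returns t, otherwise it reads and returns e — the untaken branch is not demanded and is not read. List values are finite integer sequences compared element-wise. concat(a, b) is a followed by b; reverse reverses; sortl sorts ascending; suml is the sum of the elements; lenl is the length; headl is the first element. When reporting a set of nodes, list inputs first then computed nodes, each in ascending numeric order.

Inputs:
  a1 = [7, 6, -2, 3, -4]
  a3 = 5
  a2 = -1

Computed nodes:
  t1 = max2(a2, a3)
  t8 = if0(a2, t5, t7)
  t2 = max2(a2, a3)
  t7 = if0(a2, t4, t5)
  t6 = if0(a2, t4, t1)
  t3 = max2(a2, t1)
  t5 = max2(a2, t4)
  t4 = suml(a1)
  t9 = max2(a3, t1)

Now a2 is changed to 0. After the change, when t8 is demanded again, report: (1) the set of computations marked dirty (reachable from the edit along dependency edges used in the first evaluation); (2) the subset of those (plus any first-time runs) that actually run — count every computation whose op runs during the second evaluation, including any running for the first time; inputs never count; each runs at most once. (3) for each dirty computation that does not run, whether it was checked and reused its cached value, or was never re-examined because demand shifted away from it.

First evaluation (everything demanded from the output):
  t4 = suml([7, 6, -2, 3, -4]) = 10
  t5 = max2(-1, 10) = 10
  t7 = if0(a2=-1 -> else branch t5) = 10
  t8 = if0(a2=-1 -> else branch t7) = 10

Propagation after the edit:
  t5: runs — a2 -1->0; result 10 (same value as before).
  t7: marked dirty but never re-examined — demand shifted away from it.
  t8: runs — a2 -1->0; result 10 (same value as before).

Key observation: a condition flipped, so demand moved to the other branch — t7 is never re-examined.

Marked dirty: t5, t7, t8.
Computations that run: t5, t8 — 2 in total.
Never re-examined (demand shifted away): t7.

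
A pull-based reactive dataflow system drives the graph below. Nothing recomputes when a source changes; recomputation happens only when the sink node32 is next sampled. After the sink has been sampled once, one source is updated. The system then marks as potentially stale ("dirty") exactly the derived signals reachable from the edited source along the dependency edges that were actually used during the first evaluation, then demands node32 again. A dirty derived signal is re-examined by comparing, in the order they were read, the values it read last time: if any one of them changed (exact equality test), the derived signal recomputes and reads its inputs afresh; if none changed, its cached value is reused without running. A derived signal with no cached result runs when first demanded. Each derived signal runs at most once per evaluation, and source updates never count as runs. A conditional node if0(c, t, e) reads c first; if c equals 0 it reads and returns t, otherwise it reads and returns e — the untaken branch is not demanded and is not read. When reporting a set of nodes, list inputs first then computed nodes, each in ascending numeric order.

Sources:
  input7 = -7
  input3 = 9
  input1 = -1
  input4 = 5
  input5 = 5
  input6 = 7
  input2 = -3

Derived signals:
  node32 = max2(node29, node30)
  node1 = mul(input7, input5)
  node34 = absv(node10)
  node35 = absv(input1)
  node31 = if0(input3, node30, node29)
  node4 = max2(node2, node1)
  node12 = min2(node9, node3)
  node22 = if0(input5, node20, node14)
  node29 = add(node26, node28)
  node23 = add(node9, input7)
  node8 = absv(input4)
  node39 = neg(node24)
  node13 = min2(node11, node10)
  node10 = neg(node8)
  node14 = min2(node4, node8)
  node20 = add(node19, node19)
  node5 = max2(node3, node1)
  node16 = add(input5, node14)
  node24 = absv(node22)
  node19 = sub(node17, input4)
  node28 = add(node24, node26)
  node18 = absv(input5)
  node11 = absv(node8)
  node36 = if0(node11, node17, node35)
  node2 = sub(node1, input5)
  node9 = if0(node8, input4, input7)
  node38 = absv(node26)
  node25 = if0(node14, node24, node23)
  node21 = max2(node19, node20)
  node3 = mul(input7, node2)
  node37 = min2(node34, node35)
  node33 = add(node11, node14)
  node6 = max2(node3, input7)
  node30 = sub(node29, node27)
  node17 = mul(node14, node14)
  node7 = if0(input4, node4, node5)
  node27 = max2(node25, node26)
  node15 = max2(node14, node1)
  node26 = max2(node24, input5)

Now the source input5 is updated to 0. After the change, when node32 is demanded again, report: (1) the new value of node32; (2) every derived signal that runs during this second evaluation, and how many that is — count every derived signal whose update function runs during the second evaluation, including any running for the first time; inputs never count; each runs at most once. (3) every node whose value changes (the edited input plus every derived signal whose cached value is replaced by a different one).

New value of node32: 30.
Derived signals that run: node1, node2, node4, node14, node17, node19, node20, node22, node24, node25, node26, node27, node28, node29, node30, node32 — 16 in total.
Values that change: input5, node1, node2, node4, node14, node22, node24, node25, node26, node27, node28, node29, node30, node32.
Key observation: a condition flipped, so demand reaches new nodes — node17, node19, node20 run for the first time.

First evaluation (everything demanded from the output):
  node1 = mul(-7, 5) = -35
  node2 = sub(-35, 5) = -40
  node4 = max2(-40, -35) = -35
  node8 = absv(5) = 5
  node9 = if0(node8=5 -> else branch input7) = -7
  node14 = min2(-35, 5) = -35
  node22 = if0(input5=5 -> else branch node14) = -35
  node23 = add(-7, -7) = -14
  node24 = absv(-35) = 35
  node25 = if0(node14=-35 -> else branch node23) = -14
  node26 = max2(35, 5) = 35
  node27 = max2(-14, 35) = 35
  node28 = add(35, 35) = 70
  node29 = add(35, 70) = 105
  node30 = sub(105, 35) = 70
  node32 = max2(105, 70) = 105

Propagation after the edit:
  node1: runs — input5 5->0; result 0.
  node2: runs — node1 -35->0; input5 5->0; result 0.
  node4: runs — node2 -40->0; node1 -35->0; result 0.
  node14: runs — node4 -35->0; result 0.
  node17: demanded for the first time — runs, produces 0.
  node19: demanded for the first time — runs, produces -5.
  node20: demanded for the first time — runs, produces -10.
  node22: runs — input5 5->0; node14 -35->0; result -10.
  node24: runs — node22 -35->-10; result 10.
  node25: runs — node14 -35->0; result 10.
  node26: runs — node24 35->10; input5 5->0; result 10.
  node27: runs — node25 -14->10; node26 35->10; result 10.
  node28: runs — node24 35->10; node26 35->10; result 20.
  node29: runs — node26 35->10; node28 70->20; result 30.
  node30: runs — node29 105->30; node27 35->10; result 20.
  node32: runs — node29 105->30; node30 70->20; result 30.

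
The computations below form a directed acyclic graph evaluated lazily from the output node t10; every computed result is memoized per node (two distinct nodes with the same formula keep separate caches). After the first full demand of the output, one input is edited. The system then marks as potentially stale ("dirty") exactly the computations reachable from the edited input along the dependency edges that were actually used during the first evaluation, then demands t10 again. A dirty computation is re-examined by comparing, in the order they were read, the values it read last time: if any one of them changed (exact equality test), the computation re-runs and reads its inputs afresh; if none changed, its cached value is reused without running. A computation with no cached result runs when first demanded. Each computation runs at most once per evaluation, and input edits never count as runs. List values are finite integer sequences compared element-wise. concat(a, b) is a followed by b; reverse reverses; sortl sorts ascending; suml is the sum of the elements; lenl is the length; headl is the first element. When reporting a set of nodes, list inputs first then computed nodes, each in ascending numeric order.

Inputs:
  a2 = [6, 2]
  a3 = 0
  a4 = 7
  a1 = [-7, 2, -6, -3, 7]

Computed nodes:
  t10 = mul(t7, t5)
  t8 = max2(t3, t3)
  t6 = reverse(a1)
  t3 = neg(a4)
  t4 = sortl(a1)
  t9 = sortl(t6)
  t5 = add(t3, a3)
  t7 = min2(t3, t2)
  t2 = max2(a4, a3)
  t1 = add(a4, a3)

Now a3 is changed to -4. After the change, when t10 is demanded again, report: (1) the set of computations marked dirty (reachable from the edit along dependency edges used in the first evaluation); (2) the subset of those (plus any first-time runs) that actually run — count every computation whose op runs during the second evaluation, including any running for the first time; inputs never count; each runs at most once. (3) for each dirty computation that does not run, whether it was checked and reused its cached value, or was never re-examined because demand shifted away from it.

The edit dirties: t2, t5, t7, t10.
3 computations run: t2, t5, t10.
Cache hits after checking: t7.
Note where the cutoff bites: t7 is checked, finds nothing changed, and keeps its cache.

First demand of the output computes:
  t2 = max2(7, 0) = 7
  t3 = neg(7) = -7
  t5 = add(-7, 0) = -7
  t7 = min2(-7, 7) = -7
  t10 = mul(-7, -7) = 49

After the edit, cleaning proceeds:
  t2: a read changed (a3 0->-4) — executes, giving 7 — identical to its old value.
  t5: a read changed (a3 0->-4) — executes, giving -11.
  t7: dirty, but its reads are unchanged (t3 unchanged, t2 unchanged); cached -7 stands.
  t10: a read changed (t5 -7->-11) — executes, giving 77.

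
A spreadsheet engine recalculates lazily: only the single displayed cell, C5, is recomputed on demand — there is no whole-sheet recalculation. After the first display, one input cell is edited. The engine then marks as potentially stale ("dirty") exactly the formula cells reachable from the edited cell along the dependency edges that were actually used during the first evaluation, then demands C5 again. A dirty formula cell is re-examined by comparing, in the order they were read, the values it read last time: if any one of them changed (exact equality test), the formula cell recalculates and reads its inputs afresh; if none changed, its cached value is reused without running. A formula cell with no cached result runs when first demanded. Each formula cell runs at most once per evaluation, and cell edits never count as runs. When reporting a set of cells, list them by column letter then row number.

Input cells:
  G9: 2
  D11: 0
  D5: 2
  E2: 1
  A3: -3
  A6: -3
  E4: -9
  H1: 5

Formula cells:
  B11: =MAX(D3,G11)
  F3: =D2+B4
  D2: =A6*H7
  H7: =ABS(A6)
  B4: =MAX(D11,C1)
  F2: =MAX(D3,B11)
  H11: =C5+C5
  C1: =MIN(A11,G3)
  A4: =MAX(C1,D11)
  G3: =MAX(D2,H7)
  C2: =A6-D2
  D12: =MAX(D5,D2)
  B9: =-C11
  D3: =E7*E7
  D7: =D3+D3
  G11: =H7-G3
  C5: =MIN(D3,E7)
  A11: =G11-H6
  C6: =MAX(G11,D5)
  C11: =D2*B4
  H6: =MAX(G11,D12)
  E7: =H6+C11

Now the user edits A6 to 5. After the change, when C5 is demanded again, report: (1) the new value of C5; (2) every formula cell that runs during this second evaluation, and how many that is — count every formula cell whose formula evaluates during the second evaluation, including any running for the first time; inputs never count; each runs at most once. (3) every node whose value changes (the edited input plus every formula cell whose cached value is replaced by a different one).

New value of C5: 25.
Formula cells that run: A11, B4, C1, C5, C11, D2, D3, D12, E7, G3, G11, H6, H7 — 13 in total.
Values that change: A6, A11, C1, C5, D2, D3, D12, E7, G3, G11, H6, H7.

First evaluation (everything demanded from the output):
  H7 = ABS(-3) = 3
  D2 = -3 * 3 = -9
  D12 = MAX(2, -9) = 2
  G3 = MAX(-9, 3) = 3
  G11 = 3 - 3 = 0
  H6 = MAX(0, 2) = 2
  A11 = 0 - 2 = -2
  C1 = MIN(-2, 3) = -2
  B4 = MAX(0, -2) = 0
  C11 = -9 * 0 = 0
  E7 = 2 + 0 = 2
  D3 = 2 * 2 = 4
  C5 = MIN(4, 2) = 2

Propagation after the edit:
  H7: runs — A6 -3->5; result 5.
  D2: runs — A6 -3->5; H7 3->5; result 25.
  D12: runs — D2 -9->25; result 25.
  G3: runs — D2 -9->25; H7 3->5; result 25.
  G11: runs — H7 3->5; G3 3->25; result -20.
  H6: runs — G11 0->-20; D12 2->25; result 25.
  A11: runs — G11 0->-20; H6 2->25; result -45.
  C1: runs — A11 -2->-45; G3 3->25; result -45.
  B4: runs — C1 -2->-45; result 0 (same value as before).
  C11: runs — D2 -9->25; result 0 (same value as before).
  E7: runs — H6 2->25; result 25.
  D3: runs — E7 2->25; E7 2->25; result 625.
  C5: runs — D3 4->625; E7 2->25; result 25.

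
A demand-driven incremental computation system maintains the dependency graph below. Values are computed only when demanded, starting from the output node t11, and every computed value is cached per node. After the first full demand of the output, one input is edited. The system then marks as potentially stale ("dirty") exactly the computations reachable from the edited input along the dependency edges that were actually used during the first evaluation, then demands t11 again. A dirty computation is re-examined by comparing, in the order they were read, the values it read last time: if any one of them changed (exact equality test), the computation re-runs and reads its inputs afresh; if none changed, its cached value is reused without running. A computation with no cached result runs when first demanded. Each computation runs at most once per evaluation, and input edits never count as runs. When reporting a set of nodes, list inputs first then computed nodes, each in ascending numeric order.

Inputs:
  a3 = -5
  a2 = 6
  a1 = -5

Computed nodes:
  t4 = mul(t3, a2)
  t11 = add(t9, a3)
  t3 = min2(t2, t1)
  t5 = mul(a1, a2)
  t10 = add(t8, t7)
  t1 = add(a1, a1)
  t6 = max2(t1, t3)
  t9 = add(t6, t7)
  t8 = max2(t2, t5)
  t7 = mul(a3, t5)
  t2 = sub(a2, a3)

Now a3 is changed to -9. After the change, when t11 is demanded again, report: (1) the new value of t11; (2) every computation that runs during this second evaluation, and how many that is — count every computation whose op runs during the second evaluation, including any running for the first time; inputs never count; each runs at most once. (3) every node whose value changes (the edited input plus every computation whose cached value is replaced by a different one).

New value of t11: 251.
Computations that run: t2, t3, t7, t9, t11 — 5 in total.
Values that change: a3, t2, t7, t9, t11.
Key observation: the cutoff stops propagation at t6 — its inputs' values are unchanged, so it reuses its cache.

First evaluation (everything demanded from the output):
  t1 = add(-5, -5) = -10
  t2 = sub(6, -5) = 11
  t3 = min2(11, -10) = -10
  t5 = mul(-5, 6) = -30
  t6 = max2(-10, -10) = -10
  t7 = mul(-5, -30) = 150
  t9 = add(-10, 150) = 140
  t11 = add(140, -5) = 135

Propagation after the edit:
  t2: runs — a3 -5->-9; result 15.
  t3: runs — t2 11->15; result -10 (same value as before).
  t6: checked — values it read are unchanged (t1 unchanged, t3 unchanged); reused cached -10 without running.
  t7: runs — a3 -5->-9; result 270.
  t9: runs — t7 150->270; result 260.
  t11: runs — t9 140->260; a3 -5->-9; result 251.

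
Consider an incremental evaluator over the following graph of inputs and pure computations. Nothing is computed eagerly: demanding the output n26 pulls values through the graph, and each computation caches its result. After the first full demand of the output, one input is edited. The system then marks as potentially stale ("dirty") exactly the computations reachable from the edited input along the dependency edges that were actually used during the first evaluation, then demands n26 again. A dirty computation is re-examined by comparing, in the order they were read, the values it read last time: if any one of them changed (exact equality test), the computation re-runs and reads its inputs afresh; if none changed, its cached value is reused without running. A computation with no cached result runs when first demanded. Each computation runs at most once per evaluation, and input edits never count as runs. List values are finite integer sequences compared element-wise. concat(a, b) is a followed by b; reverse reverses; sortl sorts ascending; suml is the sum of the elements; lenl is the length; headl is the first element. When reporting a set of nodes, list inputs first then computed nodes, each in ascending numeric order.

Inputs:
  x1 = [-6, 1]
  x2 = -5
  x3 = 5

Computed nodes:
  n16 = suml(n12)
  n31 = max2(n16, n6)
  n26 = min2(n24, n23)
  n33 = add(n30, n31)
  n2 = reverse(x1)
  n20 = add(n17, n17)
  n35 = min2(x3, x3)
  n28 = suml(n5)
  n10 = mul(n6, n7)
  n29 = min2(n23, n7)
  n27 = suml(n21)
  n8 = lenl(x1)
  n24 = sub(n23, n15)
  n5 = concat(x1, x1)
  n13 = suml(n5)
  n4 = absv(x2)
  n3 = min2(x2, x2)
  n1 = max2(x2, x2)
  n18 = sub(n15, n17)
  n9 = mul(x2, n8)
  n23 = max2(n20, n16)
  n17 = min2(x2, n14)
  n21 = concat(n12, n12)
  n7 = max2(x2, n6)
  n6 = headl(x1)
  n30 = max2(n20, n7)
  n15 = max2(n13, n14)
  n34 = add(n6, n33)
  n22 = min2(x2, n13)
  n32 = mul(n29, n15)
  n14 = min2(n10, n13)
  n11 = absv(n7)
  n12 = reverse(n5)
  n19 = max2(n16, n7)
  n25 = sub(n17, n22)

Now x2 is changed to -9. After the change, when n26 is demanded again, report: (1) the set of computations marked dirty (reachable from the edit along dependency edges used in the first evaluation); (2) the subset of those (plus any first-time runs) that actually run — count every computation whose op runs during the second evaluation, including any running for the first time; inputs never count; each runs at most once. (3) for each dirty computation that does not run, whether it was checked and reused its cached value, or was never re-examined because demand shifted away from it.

Initial pass — values computed on the first demand:
  n5 = concat([-6, 1], [-6, 1]) = [-6, 1, -6, 1]
  n6 = headl([-6, 1]) = -6
  n7 = max2(-5, -6) = -5
  n10 = mul(-6, -5) = 30
  n12 = reverse([-6, 1, -6, 1]) = [1, -6, 1, -6]
  n13 = suml([-6, 1, -6, 1]) = -10
  n14 = min2(30, -10) = -10
  n15 = max2(-10, -10) = -10
  n16 = suml([1, -6, 1, -6]) = -10
  n17 = min2(-5, -10) = -10
  n20 = add(-10, -10) = -20
  n23 = max2(-20, -10) = -10
  n24 = sub(-10, -10) = 0
  n26 = min2(0, -10) = -10

Second demand — change propagation:
  n7: re-runs because x2 -5->-9; new result -6.
  n10: re-runs because n7 -5->-6; new result 36.
  n14: re-runs because n10 30->36; new result -10 (unchanged).
  n15: re-examined; everything it read last time is the same (n13 unchanged, n14 unchanged) — cache -10 kept, no run.
  n17: re-runs because x2 -5->-9; new result -10 (unchanged).
  n20: re-examined; everything it read last time is the same (n17 unchanged, n17 unchanged) — cache -20 kept, no run.
  n23: re-examined; everything it read last time is the same (n20 unchanged, n16 unchanged) — cache -10 kept, no run.
  n24: re-examined; everything it read last time is the same (n23 unchanged, n15 unchanged) — cache 0 kept, no run.
  n26: re-examined; everything it read last time is the same (n24 unchanged, n23 unchanged) — cache -10 kept, no run.

The important point: at n15 every value read last time is unchanged, so the dirty flag clears without a run.

Dirty set: n7, n10, n14, n15, n17, n20, n23, n24, n26.
Run set: n7, n10, n14, n17 (4 run).
Re-examined without running (cache reused): n15, n20, n23, n24, n26.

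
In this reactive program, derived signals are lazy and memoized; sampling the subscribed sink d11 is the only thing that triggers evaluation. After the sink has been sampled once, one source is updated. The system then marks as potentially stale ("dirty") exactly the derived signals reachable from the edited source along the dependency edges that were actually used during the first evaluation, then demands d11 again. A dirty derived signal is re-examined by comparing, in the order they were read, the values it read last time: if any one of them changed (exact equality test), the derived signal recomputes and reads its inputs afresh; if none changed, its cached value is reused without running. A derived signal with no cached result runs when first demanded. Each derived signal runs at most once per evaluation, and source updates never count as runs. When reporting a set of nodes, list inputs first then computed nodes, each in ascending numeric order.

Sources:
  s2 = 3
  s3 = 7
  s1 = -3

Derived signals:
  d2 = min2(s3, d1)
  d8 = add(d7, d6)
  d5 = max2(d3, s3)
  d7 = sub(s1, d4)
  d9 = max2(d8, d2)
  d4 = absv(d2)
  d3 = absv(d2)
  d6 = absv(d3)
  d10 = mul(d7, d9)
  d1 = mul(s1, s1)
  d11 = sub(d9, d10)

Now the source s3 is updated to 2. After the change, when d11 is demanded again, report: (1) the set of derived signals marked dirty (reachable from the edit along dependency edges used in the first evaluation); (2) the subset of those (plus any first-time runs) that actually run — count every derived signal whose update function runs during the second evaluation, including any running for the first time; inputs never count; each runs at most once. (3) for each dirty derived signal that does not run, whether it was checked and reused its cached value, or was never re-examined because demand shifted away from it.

The edit dirties: d2, d3, d4, d6, d7, d8, d9, d10, d11.
9 derived signals run: d2, d3, d4, d6, d7, d8, d9, d10, d11.
No dirty derived signal escaped a run.

First demand of the output computes:
  d1 = mul(-3, -3) = 9
  d2 = min2(7, 9) = 7
  d3 = absv(7) = 7
  d4 = absv(7) = 7
  d6 = absv(7) = 7
  d7 = sub(-3, 7) = -10
  d8 = add(-10, 7) = -3
  d9 = max2(-3, 7) = 7
  d10 = mul(-10, 7) = -70
  d11 = sub(7, -70) = 77

After the edit, cleaning proceeds:
  d2: a read changed (s3 7->2) — executes, giving 2.
  d3: a read changed (d2 7->2) — executes, giving 2.
  d4: a read changed (d2 7->2) — executes, giving 2.
  d6: a read changed (d3 7->2) — executes, giving 2.
  d7: a read changed (d4 7->2) — executes, giving -5.
  d8: a read changed (d7 -10->-5; d6 7->2) — executes, giving -3 — identical to its old value.
  d9: a read changed (d2 7->2) — executes, giving 2.
  d10: a read changed (d7 -10->-5; d9 7->2) — executes, giving -10.
  d11: a read changed (d9 7->2; d10 -70->-10) — executes, giving 12.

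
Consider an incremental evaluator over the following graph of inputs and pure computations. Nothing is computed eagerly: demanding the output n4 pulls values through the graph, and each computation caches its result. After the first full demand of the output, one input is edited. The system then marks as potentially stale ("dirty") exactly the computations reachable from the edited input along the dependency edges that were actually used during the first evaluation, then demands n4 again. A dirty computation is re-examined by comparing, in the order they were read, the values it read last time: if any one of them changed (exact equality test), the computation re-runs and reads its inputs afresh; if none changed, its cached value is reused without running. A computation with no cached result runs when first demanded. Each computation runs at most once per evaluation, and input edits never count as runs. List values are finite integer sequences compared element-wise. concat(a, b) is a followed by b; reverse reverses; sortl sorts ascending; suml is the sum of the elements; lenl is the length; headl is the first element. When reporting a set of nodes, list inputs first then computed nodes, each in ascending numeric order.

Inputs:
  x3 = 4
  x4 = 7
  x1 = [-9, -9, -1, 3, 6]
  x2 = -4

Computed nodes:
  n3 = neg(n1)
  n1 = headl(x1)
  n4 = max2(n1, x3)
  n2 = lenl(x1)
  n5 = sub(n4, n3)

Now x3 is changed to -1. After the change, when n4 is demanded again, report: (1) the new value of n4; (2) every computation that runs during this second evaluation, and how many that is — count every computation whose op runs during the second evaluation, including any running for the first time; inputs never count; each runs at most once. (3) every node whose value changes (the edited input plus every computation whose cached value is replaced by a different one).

n4 now evaluates to -1.
Run set: n4 (1 run).
Changed values: x3, n4.

Initial pass — values computed on the first demand:
  n1 = headl([-9, -9, -1, 3, 6]) = -9
  n4 = max2(-9, 4) = 4

Second demand — change propagation:
  n4: re-runs because x3 4->-1; new result -1.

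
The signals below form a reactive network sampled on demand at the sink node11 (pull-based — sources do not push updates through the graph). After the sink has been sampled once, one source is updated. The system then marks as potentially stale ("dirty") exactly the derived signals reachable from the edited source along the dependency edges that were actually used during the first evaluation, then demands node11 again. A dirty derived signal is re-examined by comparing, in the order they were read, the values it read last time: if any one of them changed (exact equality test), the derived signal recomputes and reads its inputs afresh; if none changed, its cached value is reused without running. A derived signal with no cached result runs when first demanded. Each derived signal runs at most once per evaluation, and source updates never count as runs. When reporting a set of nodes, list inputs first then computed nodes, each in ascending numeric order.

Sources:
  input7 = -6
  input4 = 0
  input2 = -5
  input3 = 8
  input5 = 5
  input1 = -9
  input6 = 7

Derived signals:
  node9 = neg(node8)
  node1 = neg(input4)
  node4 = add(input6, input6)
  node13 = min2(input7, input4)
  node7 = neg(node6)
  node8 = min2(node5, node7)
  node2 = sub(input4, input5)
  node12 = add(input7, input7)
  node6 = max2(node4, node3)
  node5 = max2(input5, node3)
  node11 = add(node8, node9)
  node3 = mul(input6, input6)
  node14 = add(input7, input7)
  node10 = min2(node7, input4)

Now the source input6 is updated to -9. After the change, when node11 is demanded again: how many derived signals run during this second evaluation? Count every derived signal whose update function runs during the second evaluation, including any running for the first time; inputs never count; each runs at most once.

Initial pass — values computed on the first demand:
  node3 = mul(7, 7) = 49
  node4 = add(7, 7) = 14
  node5 = max2(5, 49) = 49
  node6 = max2(14, 49) = 49
  node7 = neg(49) = -49
  node8 = min2(49, -49) = -49
  node9 = neg(-49) = 49
  node11 = add(-49, 49) = 0

Second demand — change propagation:
  node3: re-runs because input6 7->-9; input6 7->-9; new result 81.
  node4: re-runs because input6 7->-9; input6 7->-9; new result -18.
  node5: re-runs because node3 49->81; new result 81.
  node6: re-runs because node4 14->-18; node3 49->81; new result 81.
  node7: re-runs because node6 49->81; new result -81.
  node8: re-runs because node5 49->81; node7 -49->-81; new result -81.
  node9: re-runs because node8 -49->-81; new result 81.
  node11: re-runs because node8 -49->-81; node9 49->81; new result 0 (unchanged).

Run set: node3, node4, node5, node6, node7, node8, node9, node11 (8 run).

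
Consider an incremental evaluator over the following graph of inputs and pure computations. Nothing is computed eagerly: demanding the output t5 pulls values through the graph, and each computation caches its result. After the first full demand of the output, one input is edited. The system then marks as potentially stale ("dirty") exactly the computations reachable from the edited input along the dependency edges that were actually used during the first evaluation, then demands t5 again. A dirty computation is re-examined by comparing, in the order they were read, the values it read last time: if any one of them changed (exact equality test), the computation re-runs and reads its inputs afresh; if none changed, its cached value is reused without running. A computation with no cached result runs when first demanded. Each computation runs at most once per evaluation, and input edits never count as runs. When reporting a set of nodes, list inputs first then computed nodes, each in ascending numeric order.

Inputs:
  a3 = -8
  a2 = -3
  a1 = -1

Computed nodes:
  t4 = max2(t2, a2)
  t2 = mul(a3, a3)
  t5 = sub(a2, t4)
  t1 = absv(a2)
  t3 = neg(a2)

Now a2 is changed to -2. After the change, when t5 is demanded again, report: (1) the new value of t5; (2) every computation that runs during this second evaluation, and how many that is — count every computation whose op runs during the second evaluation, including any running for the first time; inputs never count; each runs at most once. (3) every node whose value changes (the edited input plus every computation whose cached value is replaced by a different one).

t5 now evaluates to -66.
Run set: t4, t5 (2 run).
Changed values: a2, t5.

Initial pass — values computed on the first demand:
  t2 = mul(-8, -8) = 64
  t4 = max2(64, -3) = 64
  t5 = sub(-3, 64) = -67

Second demand — change propagation:
  t4: re-runs because a2 -3->-2; new result 64 (unchanged).
  t5: re-runs because a2 -3->-2; new result -66.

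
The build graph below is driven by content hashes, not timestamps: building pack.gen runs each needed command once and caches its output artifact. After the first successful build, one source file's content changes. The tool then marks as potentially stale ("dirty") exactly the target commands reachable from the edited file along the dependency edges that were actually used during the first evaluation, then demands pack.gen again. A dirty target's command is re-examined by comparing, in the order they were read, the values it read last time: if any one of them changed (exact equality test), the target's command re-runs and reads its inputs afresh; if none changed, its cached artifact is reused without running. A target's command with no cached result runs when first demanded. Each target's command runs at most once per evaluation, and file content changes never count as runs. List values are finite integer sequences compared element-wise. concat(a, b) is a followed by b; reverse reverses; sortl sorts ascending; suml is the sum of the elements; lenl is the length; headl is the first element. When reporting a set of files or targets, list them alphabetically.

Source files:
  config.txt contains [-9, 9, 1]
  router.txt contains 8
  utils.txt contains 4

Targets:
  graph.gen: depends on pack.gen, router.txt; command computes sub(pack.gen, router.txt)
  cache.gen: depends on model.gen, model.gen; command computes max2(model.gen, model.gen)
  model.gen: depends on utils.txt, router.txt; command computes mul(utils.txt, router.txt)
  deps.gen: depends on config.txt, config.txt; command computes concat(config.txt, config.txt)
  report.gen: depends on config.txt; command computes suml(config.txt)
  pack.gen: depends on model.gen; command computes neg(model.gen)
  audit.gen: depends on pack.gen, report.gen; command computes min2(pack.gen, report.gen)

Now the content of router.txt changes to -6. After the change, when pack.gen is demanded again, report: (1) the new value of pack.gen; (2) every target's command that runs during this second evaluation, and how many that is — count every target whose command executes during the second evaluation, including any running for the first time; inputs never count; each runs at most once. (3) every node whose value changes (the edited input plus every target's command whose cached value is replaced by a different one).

Initial pass — values computed on the first demand:
  model.gen = mul(4, 8) = 32
  pack.gen = neg(32) = -32

Second demand — change propagation:
  model.gen: re-runs because router.txt 8->-6; new result -24.
  pack.gen: re-runs because model.gen 32->-24; new result 24.

pack.gen now evaluates to 24.
Run set: model.gen, pack.gen (2 run).
Changed values: model.gen, pack.gen, router.txt.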